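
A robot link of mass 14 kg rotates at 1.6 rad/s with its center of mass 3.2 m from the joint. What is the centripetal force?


F = m * omega^2 * r
= 14 * 1.6^2 * 3.2
= 14 * 2.56 * 3.2
= 114.688 N


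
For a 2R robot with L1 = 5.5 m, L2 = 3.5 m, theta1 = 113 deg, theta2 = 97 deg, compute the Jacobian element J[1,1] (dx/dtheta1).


J[1,1] = -L1*sin(t1) - L2*sin(t1+t2)
= -5.5*sin(113) - 3.5*sin(210)
= -3.3128


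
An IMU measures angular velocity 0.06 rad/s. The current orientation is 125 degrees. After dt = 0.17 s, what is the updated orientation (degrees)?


delta_theta = w * dt = 0.06 * 0.17 = 0.0102 rad
= 0.5844 deg
theta_new = 125 + 0.5844 = 125.5844 deg


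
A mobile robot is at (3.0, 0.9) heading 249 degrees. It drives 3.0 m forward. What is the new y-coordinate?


y_new = y0 + d*sin(theta)
= 0.9 + 3.0*sin(249)
= 0.9 + -2.8007
= -1.9007


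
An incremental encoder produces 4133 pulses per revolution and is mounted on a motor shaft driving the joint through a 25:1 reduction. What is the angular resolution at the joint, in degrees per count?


counts per rev = 4133
effective counts at joint = 4133 * 25 = 103325
resolution = 360 / 103325
= 0.0035 deg/count


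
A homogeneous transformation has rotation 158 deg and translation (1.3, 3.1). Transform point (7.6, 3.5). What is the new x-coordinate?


x' = cos(theta)*px - sin(theta)*py + tx
= -0.9272*7.6 - 0.3746*3.5 + 1.3
= -7.0577


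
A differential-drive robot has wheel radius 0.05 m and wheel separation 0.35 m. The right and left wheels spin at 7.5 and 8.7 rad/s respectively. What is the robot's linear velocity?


vR = r*wR = 0.05*7.5 = 0.375 m/s
vL = r*wL = 0.05*8.7 = 0.435 m/s
v = (vR+vL)/2 = 0.405 m/s
omega = (vR-vL)/L = -0.1714 rad/s
linear velocity = 0.405 m/s


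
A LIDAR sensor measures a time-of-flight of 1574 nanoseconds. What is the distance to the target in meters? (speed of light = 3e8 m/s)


tof = 1574 ns = 1.574e-06 s
dist = c * tof / 2
= 3e8 * 1.574e-06 / 2
= 236.1 m


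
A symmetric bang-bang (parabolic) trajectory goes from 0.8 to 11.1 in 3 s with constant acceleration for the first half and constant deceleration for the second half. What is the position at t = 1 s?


Symmetric rest-to-rest: each phase covers (pf-p0)/2 in time T/2. 0.5*a*(T/2)^2 = (pf-p0)/2 => a = 4*(pf-p0)/T^2
a = 4*(11.1-0.8)/3^2 = 4.5778
t = 1 is in the acceleration phase (t <= T/2).
p = p0 + 0.5*a*t^2 = 0.8 + 0.5*4.5778*1^2
= 3.0889


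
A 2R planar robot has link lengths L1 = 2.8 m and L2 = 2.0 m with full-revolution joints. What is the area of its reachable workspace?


r_max = L1 + L2 = 4.8 m
r_min = |L1 - L2| = 0.8 m
Area = pi*(r_max^2 - r_min^2)
= pi*(23.04 - 0.64)
= pi * 22.4
= 70.3717 m^2


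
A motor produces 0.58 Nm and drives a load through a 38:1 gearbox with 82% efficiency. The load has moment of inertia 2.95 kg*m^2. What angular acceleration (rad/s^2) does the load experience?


tau_out = tau_motor * N * eta
= 0.58 * 38 * 0.82 = 18.0728 Nm
alpha = tau_out / I = 18.0728 / 2.95
= 6.1264 rad/s^2


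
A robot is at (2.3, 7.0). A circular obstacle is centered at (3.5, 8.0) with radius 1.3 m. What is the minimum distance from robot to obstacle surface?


center_dist = sqrt((2.3-3.5)^2 + (7.0-8.0)^2)
= sqrt(1.44 + 1.0)
= 1.562
min_dist = center_dist - radius = 1.562 - 1.3 = 0.262 m


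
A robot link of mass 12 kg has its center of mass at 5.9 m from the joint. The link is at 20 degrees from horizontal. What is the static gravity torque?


tau = m*g*L*cos(angle)
= 12 * 9.81 * 5.9 * cos(20 deg)
= 12 * 9.81 * 5.9 * 0.9397
= 652.6616 Nm


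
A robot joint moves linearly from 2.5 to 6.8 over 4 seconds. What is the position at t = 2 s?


s = t/T = 2/4 = 0.5
p(t) = p0 + (pf-p0)*s
= 2.5 + (6.8 - 2.5) * 0.5
= 4.65


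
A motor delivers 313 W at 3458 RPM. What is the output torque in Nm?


omega = 3458 * 2*pi/60 = 362.1209 rad/s
tau = P / omega = 313 / 362.1209
= 0.8644 Nm


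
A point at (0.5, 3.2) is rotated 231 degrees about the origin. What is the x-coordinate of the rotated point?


x' = x*cos(theta) - y*sin(theta)
cos(231 deg) = -0.6293, sin(231 deg) = -0.7771
x' = 0.5 * -0.6293 - 3.2 * -0.7771
= -0.3147 - -2.4869
= 2.1722


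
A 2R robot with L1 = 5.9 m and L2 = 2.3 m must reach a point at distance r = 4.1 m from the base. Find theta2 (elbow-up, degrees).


cos(theta2) = (r^2 - L1^2 - L2^2) / (2*L1*L2)
cos(theta2) = (16.81 - 34.81 - 5.29) / 27.14
cos(theta2) = -0.858143
theta2 = 149.1087 degrees


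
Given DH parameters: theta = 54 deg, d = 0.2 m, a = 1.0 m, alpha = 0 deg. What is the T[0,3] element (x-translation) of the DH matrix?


T[0,3] = a * cos(theta)
= 1.0 * cos(54 deg)
= 1.0 * 0.5878
= 0.5878


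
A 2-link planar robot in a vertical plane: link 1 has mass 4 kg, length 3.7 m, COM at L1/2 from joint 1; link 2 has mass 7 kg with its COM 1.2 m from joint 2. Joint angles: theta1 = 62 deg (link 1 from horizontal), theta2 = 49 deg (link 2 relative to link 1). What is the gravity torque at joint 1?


Horizontal distance from joint 1 to link-1 COM:
  x_c1 = (L1/2)*cos(t1) = 1.85 * 0.4695 = 0.8685 m
Horizontal distance from joint 1 to link-2 COM:
  x_c2 = L1*cos(t1) + Lc2*cos(t1+t2)
       = 3.7*0.4695 + 1.2*-0.3584 = 1.307 m
tau1 = m1*g*x_c1 + m2*g*x_c2
     = 4*9.81*0.8685 + 7*9.81*1.307
     = 34.0808 + 89.7519
     = 123.8327 Nm


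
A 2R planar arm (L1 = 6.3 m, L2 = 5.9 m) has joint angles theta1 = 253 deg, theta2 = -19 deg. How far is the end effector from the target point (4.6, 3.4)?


End effector via forward kinematics:
x = L1*cos(t1) + L2*cos(t1+t2) = -5.3099
y = L1*sin(t1) + L2*sin(t1+t2) = -10.7979
Distance to target:
d = sqrt((4.6 - -5.3099)^2 + (3.4 - -10.7979)^2)
= sqrt(98.2056 + 201.5809)
= 17.3143 m


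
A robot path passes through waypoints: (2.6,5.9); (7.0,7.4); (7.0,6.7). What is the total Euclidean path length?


Segment lengths:
  seg1 = sqrt((4.4)^2 + (1.5)^2) = 4.6487
  seg2 = sqrt((0.0)^2 + (-0.7)^2) = 0.7
Total = 5.3487


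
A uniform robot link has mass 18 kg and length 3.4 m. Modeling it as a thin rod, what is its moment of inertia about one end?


I = (1/3) * m * L^2
= (1/3) * 18 * 3.4^2
= 0.333333 * 18 * 11.56
= 69.36 kg*m^2


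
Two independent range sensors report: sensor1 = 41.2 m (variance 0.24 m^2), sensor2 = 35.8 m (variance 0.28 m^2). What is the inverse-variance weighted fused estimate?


w1 = (1/var1) / (1/var1 + 1/var2)
   = 4.1667 / (4.1667 + 3.5714) = 0.5385
w2 = 1 - w1 = 0.4615
fused = w1*s1 + w2*s2 = 22.1846 + 16.5231
= 38.7077 m


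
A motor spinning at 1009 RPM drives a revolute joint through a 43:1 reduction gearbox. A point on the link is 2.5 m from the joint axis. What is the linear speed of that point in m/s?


omega_motor = 1009 * 2*pi/60 = 105.6622 rad/s
omega_joint = omega_motor / 43 = 2.4573 rad/s
v = omega_joint * r = 2.4573 * 2.5
= 6.1432 m/s


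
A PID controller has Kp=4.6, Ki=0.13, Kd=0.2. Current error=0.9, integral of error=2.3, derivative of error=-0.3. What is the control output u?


u = Kp*e + Ki*int(e) + Kd*de/dt
= 4.6*0.9 + 0.13*2.3 + 0.2*(-0.3)
= 4.14 + 0.299 + -0.06
= 4.379


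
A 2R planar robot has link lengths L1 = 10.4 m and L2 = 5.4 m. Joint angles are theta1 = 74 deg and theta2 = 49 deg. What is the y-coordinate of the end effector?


Convert angles to radians: theta1 = 1.2915, theta2 = 0.8552
y = L1*sin(theta1) + L2*sin(theta1+theta2)
y = 9.9971 + 4.5288
y = 14.5259


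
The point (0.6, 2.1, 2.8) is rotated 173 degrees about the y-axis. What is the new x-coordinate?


Rotation about y-axis: x' = x*cos(theta) + z*sin(theta)
= 0.6 * -0.9925 + 2.8 * 0.1219
= -0.2543


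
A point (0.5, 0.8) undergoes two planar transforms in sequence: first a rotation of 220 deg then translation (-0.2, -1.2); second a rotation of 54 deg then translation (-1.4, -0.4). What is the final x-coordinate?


After transform 1:
x1 = cos(220)*0.5 - sin(220)*0.8 + -0.2 = -0.0688
y1 = sin(220)*0.5 + cos(220)*0.8 + -1.2 = -2.1342
After transform 2:
x2 = cos(54)*-0.0688 - sin(54)*-2.1342 + -1.4
= 0.2862


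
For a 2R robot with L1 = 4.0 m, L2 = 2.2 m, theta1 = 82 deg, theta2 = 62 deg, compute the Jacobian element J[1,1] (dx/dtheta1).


J[1,1] = -L1*sin(t1) - L2*sin(t1+t2)
= -4.0*sin(82) - 2.2*sin(144)
= -5.2542


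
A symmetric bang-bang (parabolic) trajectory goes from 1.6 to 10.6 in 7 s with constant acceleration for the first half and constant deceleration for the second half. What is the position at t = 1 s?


Symmetric rest-to-rest: each phase covers (pf-p0)/2 in time T/2. 0.5*a*(T/2)^2 = (pf-p0)/2 => a = 4*(pf-p0)/T^2
a = 4*(10.6-1.6)/7^2 = 0.7347
t = 1 is in the acceleration phase (t <= T/2).
p = p0 + 0.5*a*t^2 = 1.6 + 0.5*0.7347*1^2
= 1.9673


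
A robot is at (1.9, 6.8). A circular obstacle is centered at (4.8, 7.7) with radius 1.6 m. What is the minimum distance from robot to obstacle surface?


center_dist = sqrt((1.9-4.8)^2 + (6.8-7.7)^2)
= sqrt(8.41 + 0.81)
= 3.0364
min_dist = center_dist - radius = 3.0364 - 1.6 = 1.4364 m


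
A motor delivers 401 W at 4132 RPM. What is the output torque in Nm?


omega = 4132 * 2*pi/60 = 432.702 rad/s
tau = P / omega = 401 / 432.702
= 0.9267 Nm


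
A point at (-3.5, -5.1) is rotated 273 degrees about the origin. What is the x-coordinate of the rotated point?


x' = x*cos(theta) - y*sin(theta)
cos(273 deg) = 0.0523, sin(273 deg) = -0.9986
x' = -3.5 * 0.0523 - -5.1 * -0.9986
= -0.1832 - 5.093
= -5.2762


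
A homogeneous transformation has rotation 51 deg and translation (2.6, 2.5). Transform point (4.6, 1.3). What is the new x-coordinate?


x' = cos(theta)*px - sin(theta)*py + tx
= 0.6293*4.6 - 0.7771*1.3 + 2.6
= 4.4846


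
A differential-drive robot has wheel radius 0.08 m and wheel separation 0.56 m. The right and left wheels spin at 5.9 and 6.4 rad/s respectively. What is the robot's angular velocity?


vR = r*wR = 0.08*5.9 = 0.472 m/s
vL = r*wL = 0.08*6.4 = 0.512 m/s
v = (vR+vL)/2 = 0.492 m/s
omega = (vR-vL)/L = -0.0714 rad/s
angular velocity = -0.0714 rad/s


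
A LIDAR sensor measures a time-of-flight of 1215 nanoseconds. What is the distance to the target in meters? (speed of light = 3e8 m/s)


tof = 1215 ns = 1.215e-06 s
dist = c * tof / 2
= 3e8 * 1.215e-06 / 2
= 182.25 m


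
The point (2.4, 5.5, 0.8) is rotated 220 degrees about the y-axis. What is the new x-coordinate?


Rotation about y-axis: x' = x*cos(theta) + z*sin(theta)
= 2.4 * -0.766 + 0.8 * -0.6428
= -2.3527


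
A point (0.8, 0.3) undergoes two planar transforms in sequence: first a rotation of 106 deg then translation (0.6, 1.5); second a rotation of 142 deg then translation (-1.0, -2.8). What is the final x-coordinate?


After transform 1:
x1 = cos(106)*0.8 - sin(106)*0.3 + 0.6 = 0.0911
y1 = sin(106)*0.8 + cos(106)*0.3 + 1.5 = 2.1863
After transform 2:
x2 = cos(142)*0.0911 - sin(142)*2.1863 + -1.0
= -2.4178


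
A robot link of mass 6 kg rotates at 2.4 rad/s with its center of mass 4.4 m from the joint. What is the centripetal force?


F = m * omega^2 * r
= 6 * 2.4^2 * 4.4
= 6 * 5.76 * 4.4
= 152.064 N


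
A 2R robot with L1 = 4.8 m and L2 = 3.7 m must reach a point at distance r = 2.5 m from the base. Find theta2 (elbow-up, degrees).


cos(theta2) = (r^2 - L1^2 - L2^2) / (2*L1*L2)
cos(theta2) = (6.25 - 23.04 - 13.69) / 35.52
cos(theta2) = -0.858108
theta2 = 149.1048 degrees


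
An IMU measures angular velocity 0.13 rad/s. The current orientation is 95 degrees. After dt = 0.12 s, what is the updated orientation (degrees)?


delta_theta = w * dt = 0.13 * 0.12 = 0.0156 rad
= 0.8938 deg
theta_new = 95 + 0.8938 = 95.8938 deg


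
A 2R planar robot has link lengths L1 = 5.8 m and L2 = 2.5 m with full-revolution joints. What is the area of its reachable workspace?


r_max = L1 + L2 = 8.3 m
r_min = |L1 - L2| = 3.3 m
Area = pi*(r_max^2 - r_min^2)
= pi*(68.89 - 10.89)
= pi * 58.0
= 182.2124 m^2


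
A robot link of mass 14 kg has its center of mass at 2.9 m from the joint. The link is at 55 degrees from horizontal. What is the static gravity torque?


tau = m*g*L*cos(angle)
= 14 * 9.81 * 2.9 * cos(55 deg)
= 14 * 9.81 * 2.9 * 0.5736
= 228.4475 Nm


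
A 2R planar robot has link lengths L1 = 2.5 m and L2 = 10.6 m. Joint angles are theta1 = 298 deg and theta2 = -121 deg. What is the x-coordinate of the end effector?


Convert angles to radians: theta1 = 5.2011, theta2 = -2.1118
x = L1*cos(theta1) + L2*cos(theta1+theta2)
x = 1.1737 + -10.5855
x = -9.4118


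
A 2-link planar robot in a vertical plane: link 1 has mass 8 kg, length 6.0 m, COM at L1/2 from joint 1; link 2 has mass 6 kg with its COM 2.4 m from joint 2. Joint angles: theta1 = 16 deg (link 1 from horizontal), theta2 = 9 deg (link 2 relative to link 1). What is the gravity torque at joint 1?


Horizontal distance from joint 1 to link-1 COM:
  x_c1 = (L1/2)*cos(t1) = 3.0 * 0.9613 = 2.8838 m
Horizontal distance from joint 1 to link-2 COM:
  x_c2 = L1*cos(t1) + Lc2*cos(t1+t2)
       = 6.0*0.9613 + 2.4*0.9063 = 7.9427 m
tau1 = m1*g*x_c1 + m2*g*x_c2
     = 8*9.81*2.8838 + 6*9.81*7.9427
     = 226.3195 + 467.5078
     = 693.8273 Nm


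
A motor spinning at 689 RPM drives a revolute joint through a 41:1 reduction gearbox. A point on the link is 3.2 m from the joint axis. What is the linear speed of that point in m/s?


omega_motor = 689 * 2*pi/60 = 72.1519 rad/s
omega_joint = omega_motor / 41 = 1.7598 rad/s
v = omega_joint * r = 1.7598 * 3.2
= 5.6314 m/s


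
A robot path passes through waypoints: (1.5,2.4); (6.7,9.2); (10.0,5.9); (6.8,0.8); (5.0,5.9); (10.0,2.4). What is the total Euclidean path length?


Segment lengths:
  seg1 = sqrt((5.2)^2 + (6.8)^2) = 8.5604
  seg2 = sqrt((3.3)^2 + (-3.3)^2) = 4.6669
  seg3 = sqrt((-3.2)^2 + (-5.1)^2) = 6.0208
  seg4 = sqrt((-1.8)^2 + (5.1)^2) = 5.4083
  seg5 = sqrt((5.0)^2 + (-3.5)^2) = 6.1033
Total = 30.7597


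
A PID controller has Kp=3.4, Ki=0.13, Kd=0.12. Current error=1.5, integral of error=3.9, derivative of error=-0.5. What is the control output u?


u = Kp*e + Ki*int(e) + Kd*de/dt
= 3.4*1.5 + 0.13*3.9 + 0.12*(-0.5)
= 5.1 + 0.507 + -0.06
= 5.547


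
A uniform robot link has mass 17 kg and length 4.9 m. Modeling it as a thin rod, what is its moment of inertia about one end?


I = (1/3) * m * L^2
= (1/3) * 17 * 4.9^2
= 0.333333 * 17 * 24.01
= 136.0567 kg*m^2


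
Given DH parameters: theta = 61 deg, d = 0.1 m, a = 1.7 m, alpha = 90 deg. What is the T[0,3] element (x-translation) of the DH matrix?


T[0,3] = a * cos(theta)
= 1.7 * cos(61 deg)
= 1.7 * 0.4848
= 0.8242


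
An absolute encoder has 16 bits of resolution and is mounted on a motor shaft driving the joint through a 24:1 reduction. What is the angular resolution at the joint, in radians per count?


counts = 2^16 = 65536
effective counts at joint = 65536 * 24 = 1572864
resolution = 2*pi / 1572864
= 3.9947e-06 rad/count


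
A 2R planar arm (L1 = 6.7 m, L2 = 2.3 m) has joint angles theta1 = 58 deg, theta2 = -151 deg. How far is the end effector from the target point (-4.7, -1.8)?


End effector via forward kinematics:
x = L1*cos(t1) + L2*cos(t1+t2) = 3.4301
y = L1*sin(t1) + L2*sin(t1+t2) = 3.3851
Distance to target:
d = sqrt((-4.7 - 3.4301)^2 + (-1.8 - 3.3851)^2)
= sqrt(66.0983 + 26.885)
= 9.6428 m


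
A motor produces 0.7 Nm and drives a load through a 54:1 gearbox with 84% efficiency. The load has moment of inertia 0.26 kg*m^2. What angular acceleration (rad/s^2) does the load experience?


tau_out = tau_motor * N * eta
= 0.7 * 54 * 0.84 = 31.752 Nm
alpha = tau_out / I = 31.752 / 0.26
= 122.1231 rad/s^2


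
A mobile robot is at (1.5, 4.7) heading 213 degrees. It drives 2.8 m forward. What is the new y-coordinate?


y_new = y0 + d*sin(theta)
= 4.7 + 2.8*sin(213)
= 4.7 + -1.525
= 3.175


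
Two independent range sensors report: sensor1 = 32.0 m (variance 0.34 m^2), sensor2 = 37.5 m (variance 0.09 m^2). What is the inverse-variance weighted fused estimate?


w1 = (1/var1) / (1/var1 + 1/var2)
   = 2.9412 / (2.9412 + 11.1111) = 0.2093
w2 = 1 - w1 = 0.7907
fused = w1*s1 + w2*s2 = 6.6977 + 29.6512
= 36.3488 m


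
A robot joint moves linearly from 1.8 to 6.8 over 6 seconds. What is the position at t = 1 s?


s = t/T = 1/6 = 0.1667
p(t) = p0 + (pf-p0)*s
= 1.8 + (6.8 - 1.8) * 0.1667
= 2.6333


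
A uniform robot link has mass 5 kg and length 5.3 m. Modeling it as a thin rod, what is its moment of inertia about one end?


I = (1/3) * m * L^2
= (1/3) * 5 * 5.3^2
= 0.333333 * 5 * 28.09
= 46.8167 kg*m^2


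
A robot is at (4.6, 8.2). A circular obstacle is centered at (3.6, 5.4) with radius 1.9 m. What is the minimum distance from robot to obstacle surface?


center_dist = sqrt((4.6-3.6)^2 + (8.2-5.4)^2)
= sqrt(1.0 + 7.84)
= 2.9732
min_dist = center_dist - radius = 2.9732 - 1.9 = 1.0732 m


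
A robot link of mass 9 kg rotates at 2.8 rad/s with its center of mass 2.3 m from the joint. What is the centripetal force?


F = m * omega^2 * r
= 9 * 2.8^2 * 2.3
= 9 * 7.84 * 2.3
= 162.288 N


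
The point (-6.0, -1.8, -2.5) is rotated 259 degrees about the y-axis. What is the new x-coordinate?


Rotation about y-axis: x' = x*cos(theta) + z*sin(theta)
= -6.0 * -0.1908 + -2.5 * -0.9816
= 3.5989


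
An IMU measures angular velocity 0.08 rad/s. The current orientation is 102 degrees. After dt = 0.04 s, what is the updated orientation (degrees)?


delta_theta = w * dt = 0.08 * 0.04 = 0.0032 rad
= 0.1833 deg
theta_new = 102 + 0.1833 = 102.1833 deg


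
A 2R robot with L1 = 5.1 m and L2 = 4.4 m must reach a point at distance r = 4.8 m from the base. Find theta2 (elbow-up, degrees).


cos(theta2) = (r^2 - L1^2 - L2^2) / (2*L1*L2)
cos(theta2) = (23.04 - 26.01 - 19.36) / 44.88
cos(theta2) = -0.497549
theta2 = 119.838 degrees


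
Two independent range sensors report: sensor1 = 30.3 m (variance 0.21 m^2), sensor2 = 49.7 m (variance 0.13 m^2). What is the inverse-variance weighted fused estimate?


w1 = (1/var1) / (1/var1 + 1/var2)
   = 4.7619 / (4.7619 + 7.6923) = 0.3824
w2 = 1 - w1 = 0.6176
fused = w1*s1 + w2*s2 = 11.5853 + 30.6971
= 42.2824 m


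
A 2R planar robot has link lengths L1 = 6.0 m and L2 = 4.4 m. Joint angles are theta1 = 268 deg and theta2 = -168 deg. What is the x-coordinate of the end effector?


Convert angles to radians: theta1 = 4.6775, theta2 = -2.9322
x = L1*cos(theta1) + L2*cos(theta1+theta2)
x = -0.2094 + -0.7641
x = -0.9734


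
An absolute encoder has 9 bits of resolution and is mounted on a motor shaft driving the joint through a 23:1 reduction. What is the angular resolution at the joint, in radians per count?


counts = 2^9 = 512
effective counts at joint = 512 * 23 = 11776
resolution = 2*pi / 11776
= 5.3356e-04 rad/count


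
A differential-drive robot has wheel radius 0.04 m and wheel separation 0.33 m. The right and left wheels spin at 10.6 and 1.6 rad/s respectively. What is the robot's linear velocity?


vR = r*wR = 0.04*10.6 = 0.424 m/s
vL = r*wL = 0.04*1.6 = 0.064 m/s
v = (vR+vL)/2 = 0.244 m/s
omega = (vR-vL)/L = 1.0909 rad/s
linear velocity = 0.244 m/s


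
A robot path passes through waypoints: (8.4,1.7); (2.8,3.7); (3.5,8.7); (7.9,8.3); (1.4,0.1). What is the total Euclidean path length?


Segment lengths:
  seg1 = sqrt((-5.6)^2 + (2.0)^2) = 5.9464
  seg2 = sqrt((0.7)^2 + (5.0)^2) = 5.0488
  seg3 = sqrt((4.4)^2 + (-0.4)^2) = 4.4181
  seg4 = sqrt((-6.5)^2 + (-8.2)^2) = 10.4637
Total = 25.8771


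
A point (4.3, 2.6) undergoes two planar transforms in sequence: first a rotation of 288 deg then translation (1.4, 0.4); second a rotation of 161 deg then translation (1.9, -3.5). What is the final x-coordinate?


After transform 1:
x1 = cos(288)*4.3 - sin(288)*2.6 + 1.4 = 5.2015
y1 = sin(288)*4.3 + cos(288)*2.6 + 0.4 = -2.8861
After transform 2:
x2 = cos(161)*5.2015 - sin(161)*-2.8861 + 1.9
= -2.0785


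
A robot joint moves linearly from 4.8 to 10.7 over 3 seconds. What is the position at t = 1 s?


s = t/T = 1/3 = 0.3333
p(t) = p0 + (pf-p0)*s
= 4.8 + (10.7 - 4.8) * 0.3333
= 6.7667


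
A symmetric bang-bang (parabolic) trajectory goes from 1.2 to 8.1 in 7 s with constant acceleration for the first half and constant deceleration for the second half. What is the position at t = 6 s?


Symmetric rest-to-rest: each phase covers (pf-p0)/2 in time T/2. 0.5*a*(T/2)^2 = (pf-p0)/2 => a = 4*(pf-p0)/T^2
a = 4*(8.1-1.2)/7^2 = 0.5633
t = 6 is in the deceleration phase (t > T/2).
p = pf - 0.5*a*(T-t)^2 = 8.1 - 0.5*0.5633*1^2
= 7.8184


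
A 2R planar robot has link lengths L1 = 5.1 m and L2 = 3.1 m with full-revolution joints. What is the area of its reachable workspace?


r_max = L1 + L2 = 8.2 m
r_min = |L1 - L2| = 2.0 m
Area = pi*(r_max^2 - r_min^2)
= pi*(67.24 - 4.0)
= pi * 63.24
= 198.6743 m^2


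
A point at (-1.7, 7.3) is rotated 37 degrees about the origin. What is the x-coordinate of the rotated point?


x' = x*cos(theta) - y*sin(theta)
cos(37 deg) = 0.7986, sin(37 deg) = 0.6018
x' = -1.7 * 0.7986 - 7.3 * 0.6018
= -1.3577 - 4.3932
= -5.7509


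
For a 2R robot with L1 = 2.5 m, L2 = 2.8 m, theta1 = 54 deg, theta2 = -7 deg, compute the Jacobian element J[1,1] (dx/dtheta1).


J[1,1] = -L1*sin(t1) - L2*sin(t1+t2)
= -2.5*sin(54) - 2.8*sin(47)
= -4.0703


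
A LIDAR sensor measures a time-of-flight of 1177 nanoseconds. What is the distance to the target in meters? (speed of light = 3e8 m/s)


tof = 1177 ns = 1.177e-06 s
dist = c * tof / 2
= 3e8 * 1.177e-06 / 2
= 176.55 m


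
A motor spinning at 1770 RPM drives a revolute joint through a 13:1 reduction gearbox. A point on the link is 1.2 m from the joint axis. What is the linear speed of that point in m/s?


omega_motor = 1770 * 2*pi/60 = 185.354 rad/s
omega_joint = omega_motor / 13 = 14.258 rad/s
v = omega_joint * r = 14.258 * 1.2
= 17.1096 m/s


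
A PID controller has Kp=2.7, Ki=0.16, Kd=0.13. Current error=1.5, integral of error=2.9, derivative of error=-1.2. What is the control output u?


u = Kp*e + Ki*int(e) + Kd*de/dt
= 2.7*1.5 + 0.16*2.9 + 0.13*(-1.2)
= 4.05 + 0.464 + -0.156
= 4.358


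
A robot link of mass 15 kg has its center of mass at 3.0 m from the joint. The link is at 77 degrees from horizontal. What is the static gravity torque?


tau = m*g*L*cos(angle)
= 15 * 9.81 * 3.0 * cos(77 deg)
= 15 * 9.81 * 3.0 * 0.225
= 99.3046 Nm


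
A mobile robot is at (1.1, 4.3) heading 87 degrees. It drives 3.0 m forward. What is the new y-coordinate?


y_new = y0 + d*sin(theta)
= 4.3 + 3.0*sin(87)
= 4.3 + 2.9959
= 7.2959


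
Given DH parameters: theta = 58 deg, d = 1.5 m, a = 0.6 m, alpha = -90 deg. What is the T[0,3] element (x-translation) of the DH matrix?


T[0,3] = a * cos(theta)
= 0.6 * cos(58 deg)
= 0.6 * 0.5299
= 0.318


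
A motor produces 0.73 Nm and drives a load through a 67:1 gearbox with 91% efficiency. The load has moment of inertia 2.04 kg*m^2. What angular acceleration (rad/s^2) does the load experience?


tau_out = tau_motor * N * eta
= 0.73 * 67 * 0.91 = 44.5081 Nm
alpha = tau_out / I = 44.5081 / 2.04
= 21.8177 rad/s^2


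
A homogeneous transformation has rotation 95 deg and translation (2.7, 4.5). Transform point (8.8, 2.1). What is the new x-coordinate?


x' = cos(theta)*px - sin(theta)*py + tx
= -0.0872*8.8 - 0.9962*2.1 + 2.7
= -0.159


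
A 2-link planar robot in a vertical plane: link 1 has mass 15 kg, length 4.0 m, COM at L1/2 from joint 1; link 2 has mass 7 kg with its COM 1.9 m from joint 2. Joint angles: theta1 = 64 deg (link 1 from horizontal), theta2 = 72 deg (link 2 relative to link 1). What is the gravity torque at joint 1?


Horizontal distance from joint 1 to link-1 COM:
  x_c1 = (L1/2)*cos(t1) = 2.0 * 0.4384 = 0.8767 m
Horizontal distance from joint 1 to link-2 COM:
  x_c2 = L1*cos(t1) + Lc2*cos(t1+t2)
       = 4.0*0.4384 + 1.9*-0.7193 = 0.3867 m
tau1 = m1*g*x_c1 + m2*g*x_c2
     = 15*9.81*0.8767 + 7*9.81*0.3867
     = 129.0126 + 26.5574
     = 155.57 Nm


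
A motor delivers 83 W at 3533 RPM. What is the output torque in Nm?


omega = 3533 * 2*pi/60 = 369.9749 rad/s
tau = P / omega = 83 / 369.9749
= 0.2243 Nm


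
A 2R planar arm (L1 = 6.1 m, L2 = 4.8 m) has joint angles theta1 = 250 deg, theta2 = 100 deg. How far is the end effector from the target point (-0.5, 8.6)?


End effector via forward kinematics:
x = L1*cos(t1) + L2*cos(t1+t2) = 2.6408
y = L1*sin(t1) + L2*sin(t1+t2) = -6.5656
Distance to target:
d = sqrt((-0.5 - 2.6408)^2 + (8.6 - -6.5656)^2)
= sqrt(9.8643 + 229.9965)
= 15.4874 m


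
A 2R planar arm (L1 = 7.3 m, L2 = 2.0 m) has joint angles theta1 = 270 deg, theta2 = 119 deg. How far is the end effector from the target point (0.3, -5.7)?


End effector via forward kinematics:
x = L1*cos(t1) + L2*cos(t1+t2) = 1.7492
y = L1*sin(t1) + L2*sin(t1+t2) = -6.3304
Distance to target:
d = sqrt((0.3 - 1.7492)^2 + (-5.7 - -6.3304)^2)
= sqrt(2.1003 + 0.3974)
= 1.5804 m


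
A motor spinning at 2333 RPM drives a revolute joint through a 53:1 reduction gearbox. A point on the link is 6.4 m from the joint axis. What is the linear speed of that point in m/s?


omega_motor = 2333 * 2*pi/60 = 244.3112 rad/s
omega_joint = omega_motor / 53 = 4.6096 rad/s
v = omega_joint * r = 4.6096 * 6.4
= 29.5017 m/s


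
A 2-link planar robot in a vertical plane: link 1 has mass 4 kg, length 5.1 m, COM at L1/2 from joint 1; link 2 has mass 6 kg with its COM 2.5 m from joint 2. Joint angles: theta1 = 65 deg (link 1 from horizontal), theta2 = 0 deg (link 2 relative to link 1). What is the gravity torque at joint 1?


Horizontal distance from joint 1 to link-1 COM:
  x_c1 = (L1/2)*cos(t1) = 2.55 * 0.4226 = 1.0777 m
Horizontal distance from joint 1 to link-2 COM:
  x_c2 = L1*cos(t1) + Lc2*cos(t1+t2)
       = 5.1*0.4226 + 2.5*0.4226 = 3.2119 m
tau1 = m1*g*x_c1 + m2*g*x_c2
     = 4*9.81*1.0777 + 6*9.81*3.2119
     = 42.288 + 189.0524
     = 231.3404 Nm


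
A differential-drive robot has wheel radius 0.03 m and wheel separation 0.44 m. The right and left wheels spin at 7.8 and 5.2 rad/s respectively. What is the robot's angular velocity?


vR = r*wR = 0.03*7.8 = 0.234 m/s
vL = r*wL = 0.03*5.2 = 0.156 m/s
v = (vR+vL)/2 = 0.195 m/s
omega = (vR-vL)/L = 0.1773 rad/s
angular velocity = 0.1773 rad/s


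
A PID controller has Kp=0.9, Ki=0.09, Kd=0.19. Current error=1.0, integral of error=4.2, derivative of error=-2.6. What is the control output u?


u = Kp*e + Ki*int(e) + Kd*de/dt
= 0.9*1.0 + 0.09*4.2 + 0.19*(-2.6)
= 0.9 + 0.378 + -0.494
= 0.784


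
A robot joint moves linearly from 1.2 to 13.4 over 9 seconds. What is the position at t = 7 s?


s = t/T = 7/9 = 0.7778
p(t) = p0 + (pf-p0)*s
= 1.2 + (13.4 - 1.2) * 0.7778
= 10.6889


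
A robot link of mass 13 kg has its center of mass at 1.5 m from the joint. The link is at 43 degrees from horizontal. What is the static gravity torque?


tau = m*g*L*cos(angle)
= 13 * 9.81 * 1.5 * cos(43 deg)
= 13 * 9.81 * 1.5 * 0.7314
= 139.9043 Nm


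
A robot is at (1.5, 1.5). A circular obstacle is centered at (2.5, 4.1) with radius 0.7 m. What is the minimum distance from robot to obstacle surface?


center_dist = sqrt((1.5-2.5)^2 + (1.5-4.1)^2)
= sqrt(1.0 + 6.76)
= 2.7857
min_dist = center_dist - radius = 2.7857 - 0.7 = 2.0857 m


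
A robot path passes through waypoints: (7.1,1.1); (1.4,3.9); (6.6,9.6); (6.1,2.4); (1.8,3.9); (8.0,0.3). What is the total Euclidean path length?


Segment lengths:
  seg1 = sqrt((-5.7)^2 + (2.8)^2) = 6.3506
  seg2 = sqrt((5.2)^2 + (5.7)^2) = 7.7156
  seg3 = sqrt((-0.5)^2 + (-7.2)^2) = 7.2173
  seg4 = sqrt((-4.3)^2 + (1.5)^2) = 4.5541
  seg5 = sqrt((6.2)^2 + (-3.6)^2) = 7.1694
Total = 33.007


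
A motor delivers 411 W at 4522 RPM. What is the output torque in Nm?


omega = 4522 * 2*pi/60 = 473.5427 rad/s
tau = P / omega = 411 / 473.5427
= 0.8679 Nm


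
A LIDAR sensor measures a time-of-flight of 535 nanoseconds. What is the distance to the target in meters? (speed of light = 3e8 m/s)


tof = 535 ns = 5.35e-07 s
dist = c * tof / 2
= 3e8 * 5.35e-07 / 2
= 80.25 m


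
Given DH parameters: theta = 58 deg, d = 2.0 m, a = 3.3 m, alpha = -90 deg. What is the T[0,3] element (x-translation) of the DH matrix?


T[0,3] = a * cos(theta)
= 3.3 * cos(58 deg)
= 3.3 * 0.5299
= 1.7487


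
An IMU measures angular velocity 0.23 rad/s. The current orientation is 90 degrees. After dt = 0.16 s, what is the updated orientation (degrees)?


delta_theta = w * dt = 0.23 * 0.16 = 0.0368 rad
= 2.1085 deg
theta_new = 90 + 2.1085 = 92.1085 deg


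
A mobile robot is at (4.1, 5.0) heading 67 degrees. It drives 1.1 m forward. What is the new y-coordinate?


y_new = y0 + d*sin(theta)
= 5.0 + 1.1*sin(67)
= 5.0 + 1.0126
= 6.0126


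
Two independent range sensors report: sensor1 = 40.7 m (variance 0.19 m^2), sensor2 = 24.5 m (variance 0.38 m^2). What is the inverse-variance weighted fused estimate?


w1 = (1/var1) / (1/var1 + 1/var2)
   = 5.2632 / (5.2632 + 2.6316) = 0.6667
w2 = 1 - w1 = 0.3333
fused = w1*s1 + w2*s2 = 27.1333 + 8.1667
= 35.3 m


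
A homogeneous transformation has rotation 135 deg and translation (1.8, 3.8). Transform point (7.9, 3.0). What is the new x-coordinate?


x' = cos(theta)*px - sin(theta)*py + tx
= -0.7071*7.9 - 0.7071*3.0 + 1.8
= -5.9075


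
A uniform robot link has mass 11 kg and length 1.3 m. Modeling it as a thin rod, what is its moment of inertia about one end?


I = (1/3) * m * L^2
= (1/3) * 11 * 1.3^2
= 0.333333 * 11 * 1.69
= 6.1967 kg*m^2


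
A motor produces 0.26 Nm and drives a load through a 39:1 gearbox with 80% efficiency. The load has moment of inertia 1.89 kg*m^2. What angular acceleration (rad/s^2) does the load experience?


tau_out = tau_motor * N * eta
= 0.26 * 39 * 0.8 = 8.112 Nm
alpha = tau_out / I = 8.112 / 1.89
= 4.2921 rad/s^2


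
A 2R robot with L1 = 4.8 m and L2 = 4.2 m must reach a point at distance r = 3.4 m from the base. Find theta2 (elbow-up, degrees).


cos(theta2) = (r^2 - L1^2 - L2^2) / (2*L1*L2)
cos(theta2) = (11.56 - 23.04 - 17.64) / 40.32
cos(theta2) = -0.722222
theta2 = 136.2383 degrees


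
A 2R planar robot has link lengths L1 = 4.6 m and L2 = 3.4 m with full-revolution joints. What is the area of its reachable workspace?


r_max = L1 + L2 = 8.0 m
r_min = |L1 - L2| = 1.2 m
Area = pi*(r_max^2 - r_min^2)
= pi*(64.0 - 1.44)
= pi * 62.56
= 196.538 m^2


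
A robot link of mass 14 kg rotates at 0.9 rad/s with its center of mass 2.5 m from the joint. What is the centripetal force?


F = m * omega^2 * r
= 14 * 0.9^2 * 2.5
= 14 * 0.81 * 2.5
= 28.35 N


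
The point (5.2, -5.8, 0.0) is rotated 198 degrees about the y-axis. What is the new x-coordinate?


Rotation about y-axis: x' = x*cos(theta) + z*sin(theta)
= 5.2 * -0.9511 + 0.0 * -0.309
= -4.9455


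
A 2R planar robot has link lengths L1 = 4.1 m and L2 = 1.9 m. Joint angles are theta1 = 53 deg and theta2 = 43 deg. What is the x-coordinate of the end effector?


Convert angles to radians: theta1 = 0.925, theta2 = 0.7505
x = L1*cos(theta1) + L2*cos(theta1+theta2)
x = 2.4674 + -0.1986
x = 2.2688


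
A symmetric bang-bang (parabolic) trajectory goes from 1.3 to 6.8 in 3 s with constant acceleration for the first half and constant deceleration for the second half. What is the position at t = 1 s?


Symmetric rest-to-rest: each phase covers (pf-p0)/2 in time T/2. 0.5*a*(T/2)^2 = (pf-p0)/2 => a = 4*(pf-p0)/T^2
a = 4*(6.8-1.3)/3^2 = 2.4444
t = 1 is in the acceleration phase (t <= T/2).
p = p0 + 0.5*a*t^2 = 1.3 + 0.5*2.4444*1^2
= 2.5222


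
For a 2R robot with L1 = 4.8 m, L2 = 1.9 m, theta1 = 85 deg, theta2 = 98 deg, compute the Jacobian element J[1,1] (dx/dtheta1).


J[1,1] = -L1*sin(t1) - L2*sin(t1+t2)
= -4.8*sin(85) - 1.9*sin(183)
= -4.6823


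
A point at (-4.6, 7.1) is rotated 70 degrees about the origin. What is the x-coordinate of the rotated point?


x' = x*cos(theta) - y*sin(theta)
cos(70 deg) = 0.342, sin(70 deg) = 0.9397
x' = -4.6 * 0.342 - 7.1 * 0.9397
= -1.5733 - 6.6718
= -8.2451


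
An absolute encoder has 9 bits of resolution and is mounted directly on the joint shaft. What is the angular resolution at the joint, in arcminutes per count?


counts = 2^9 = 512
resolution = 360*60 / 512
= 42.1875 arcmin/count


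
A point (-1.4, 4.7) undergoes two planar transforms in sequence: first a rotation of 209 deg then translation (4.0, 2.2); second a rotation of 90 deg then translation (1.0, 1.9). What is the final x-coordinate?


After transform 1:
x1 = cos(209)*-1.4 - sin(209)*4.7 + 4.0 = 7.5031
y1 = sin(209)*-1.4 + cos(209)*4.7 + 2.2 = -1.232
After transform 2:
x2 = cos(90)*7.5031 - sin(90)*-1.232 + 1.0
= 2.232


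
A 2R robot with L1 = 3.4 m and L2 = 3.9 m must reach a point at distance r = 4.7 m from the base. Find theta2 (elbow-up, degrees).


cos(theta2) = (r^2 - L1^2 - L2^2) / (2*L1*L2)
cos(theta2) = (22.09 - 11.56 - 15.21) / 26.52
cos(theta2) = -0.176471
theta2 = 100.1642 degrees


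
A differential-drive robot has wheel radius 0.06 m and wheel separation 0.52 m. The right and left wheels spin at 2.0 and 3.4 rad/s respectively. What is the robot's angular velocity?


vR = r*wR = 0.06*2.0 = 0.12 m/s
vL = r*wL = 0.06*3.4 = 0.204 m/s
v = (vR+vL)/2 = 0.162 m/s
omega = (vR-vL)/L = -0.1615 rad/s
angular velocity = -0.1615 rad/s


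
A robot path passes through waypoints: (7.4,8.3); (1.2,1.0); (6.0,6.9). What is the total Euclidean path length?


Segment lengths:
  seg1 = sqrt((-6.2)^2 + (-7.3)^2) = 9.5776
  seg2 = sqrt((4.8)^2 + (5.9)^2) = 7.6059
Total = 17.1835


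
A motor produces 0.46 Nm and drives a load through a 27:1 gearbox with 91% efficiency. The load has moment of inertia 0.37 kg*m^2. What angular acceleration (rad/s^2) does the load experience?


tau_out = tau_motor * N * eta
= 0.46 * 27 * 0.91 = 11.3022 Nm
alpha = tau_out / I = 11.3022 / 0.37
= 30.5465 rad/s^2


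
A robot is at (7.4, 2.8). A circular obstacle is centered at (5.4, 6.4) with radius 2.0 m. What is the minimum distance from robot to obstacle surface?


center_dist = sqrt((7.4-5.4)^2 + (2.8-6.4)^2)
= sqrt(4.0 + 12.96)
= 4.1183
min_dist = center_dist - radius = 4.1183 - 2.0 = 2.1183 m


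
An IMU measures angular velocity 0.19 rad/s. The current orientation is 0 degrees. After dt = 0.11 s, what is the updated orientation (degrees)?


delta_theta = w * dt = 0.19 * 0.11 = 0.0209 rad
= 1.1975 deg
theta_new = 0 + 1.1975 = 1.1975 deg


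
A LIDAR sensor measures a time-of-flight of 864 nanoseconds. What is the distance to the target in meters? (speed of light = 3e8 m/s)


tof = 864 ns = 8.64e-07 s
dist = c * tof / 2
= 3e8 * 8.64e-07 / 2
= 129.6 m


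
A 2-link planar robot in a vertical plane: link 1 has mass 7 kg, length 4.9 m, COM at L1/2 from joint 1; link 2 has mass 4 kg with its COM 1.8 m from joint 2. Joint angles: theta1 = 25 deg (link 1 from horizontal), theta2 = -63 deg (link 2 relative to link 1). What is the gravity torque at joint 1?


Horizontal distance from joint 1 to link-1 COM:
  x_c1 = (L1/2)*cos(t1) = 2.45 * 0.9063 = 2.2205 m
Horizontal distance from joint 1 to link-2 COM:
  x_c2 = L1*cos(t1) + Lc2*cos(t1+t2)
       = 4.9*0.9063 + 1.8*0.788 = 5.8593 m
tau1 = m1*g*x_c1 + m2*g*x_c2
     = 7*9.81*2.2205 + 4*9.81*5.8593
     = 152.4786 + 229.92
     = 382.3986 Nm


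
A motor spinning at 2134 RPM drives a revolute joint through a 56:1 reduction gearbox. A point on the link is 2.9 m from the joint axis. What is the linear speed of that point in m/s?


omega_motor = 2134 * 2*pi/60 = 223.472 rad/s
omega_joint = omega_motor / 56 = 3.9906 rad/s
v = omega_joint * r = 3.9906 * 2.9
= 11.5727 m/s


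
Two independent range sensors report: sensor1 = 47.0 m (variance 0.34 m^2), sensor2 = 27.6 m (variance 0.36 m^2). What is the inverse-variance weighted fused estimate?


w1 = (1/var1) / (1/var1 + 1/var2)
   = 2.9412 / (2.9412 + 2.7778) = 0.5143
w2 = 1 - w1 = 0.4857
fused = w1*s1 + w2*s2 = 24.1714 + 13.4057
= 37.5771 m


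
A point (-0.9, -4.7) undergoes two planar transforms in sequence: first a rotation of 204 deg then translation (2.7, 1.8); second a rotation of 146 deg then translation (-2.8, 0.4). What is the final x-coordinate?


After transform 1:
x1 = cos(204)*-0.9 - sin(204)*-4.7 + 2.7 = 1.6105
y1 = sin(204)*-0.9 + cos(204)*-4.7 + 1.8 = 6.4597
After transform 2:
x2 = cos(146)*1.6105 - sin(146)*6.4597 + -2.8
= -7.7474


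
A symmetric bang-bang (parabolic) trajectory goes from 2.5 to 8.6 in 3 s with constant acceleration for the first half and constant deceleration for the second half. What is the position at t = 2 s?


Symmetric rest-to-rest: each phase covers (pf-p0)/2 in time T/2. 0.5*a*(T/2)^2 = (pf-p0)/2 => a = 4*(pf-p0)/T^2
a = 4*(8.6-2.5)/3^2 = 2.7111
t = 2 is in the deceleration phase (t > T/2).
p = pf - 0.5*a*(T-t)^2 = 8.6 - 0.5*2.7111*1^2
= 7.2444


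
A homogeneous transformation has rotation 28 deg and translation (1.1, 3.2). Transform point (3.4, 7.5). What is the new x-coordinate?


x' = cos(theta)*px - sin(theta)*py + tx
= 0.8829*3.4 - 0.4695*7.5 + 1.1
= 0.581


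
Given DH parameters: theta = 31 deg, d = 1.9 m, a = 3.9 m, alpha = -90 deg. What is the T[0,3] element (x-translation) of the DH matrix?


T[0,3] = a * cos(theta)
= 3.9 * cos(31 deg)
= 3.9 * 0.8572
= 3.343


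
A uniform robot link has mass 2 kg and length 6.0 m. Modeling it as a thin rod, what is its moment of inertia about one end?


I = (1/3) * m * L^2
= (1/3) * 2 * 6.0^2
= 0.333333 * 2 * 36.0
= 24.0 kg*m^2


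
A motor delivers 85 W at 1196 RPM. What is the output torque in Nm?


omega = 1196 * 2*pi/60 = 125.2448 rad/s
tau = P / omega = 85 / 125.2448
= 0.6787 Nm


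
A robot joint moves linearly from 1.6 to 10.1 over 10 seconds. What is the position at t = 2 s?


s = t/T = 2/10 = 0.2
p(t) = p0 + (pf-p0)*s
= 1.6 + (10.1 - 1.6) * 0.2
= 3.3


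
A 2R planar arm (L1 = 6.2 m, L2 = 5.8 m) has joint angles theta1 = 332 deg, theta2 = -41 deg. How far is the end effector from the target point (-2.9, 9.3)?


End effector via forward kinematics:
x = L1*cos(t1) + L2*cos(t1+t2) = 7.5528
y = L1*sin(t1) + L2*sin(t1+t2) = -8.3255
Distance to target:
d = sqrt((-2.9 - 7.5528)^2 + (9.3 - -8.3255)^2)
= sqrt(109.2612 + 310.6579)
= 20.4919 m


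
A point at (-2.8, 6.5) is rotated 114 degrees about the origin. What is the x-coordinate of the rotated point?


x' = x*cos(theta) - y*sin(theta)
cos(114 deg) = -0.4067, sin(114 deg) = 0.9135
x' = -2.8 * -0.4067 - 6.5 * 0.9135
= 1.1389 - 5.938
= -4.7992


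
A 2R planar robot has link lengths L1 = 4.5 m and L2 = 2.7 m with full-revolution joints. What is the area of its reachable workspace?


r_max = L1 + L2 = 7.2 m
r_min = |L1 - L2| = 1.8 m
Area = pi*(r_max^2 - r_min^2)
= pi*(51.84 - 3.24)
= pi * 48.6
= 152.6814 m^2


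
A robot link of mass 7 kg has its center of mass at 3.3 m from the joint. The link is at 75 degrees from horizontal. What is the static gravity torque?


tau = m*g*L*cos(angle)
= 7 * 9.81 * 3.3 * cos(75 deg)
= 7 * 9.81 * 3.3 * 0.2588
= 58.6512 Nm


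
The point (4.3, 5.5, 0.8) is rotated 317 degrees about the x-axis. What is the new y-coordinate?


Rotation about x-axis: y' = y*cos(theta) - z*sin(theta)
= 5.5 * 0.7314 - 0.8 * -0.682
= 4.568


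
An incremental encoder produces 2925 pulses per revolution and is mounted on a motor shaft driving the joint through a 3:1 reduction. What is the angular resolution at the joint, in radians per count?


counts per rev = 2925
effective counts at joint = 2925 * 3 = 8775
resolution = 2*pi / 8775
= 7.1603e-04 rad/count


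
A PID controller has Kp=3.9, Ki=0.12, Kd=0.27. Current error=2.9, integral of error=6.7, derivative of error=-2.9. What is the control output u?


u = Kp*e + Ki*int(e) + Kd*de/dt
= 3.9*2.9 + 0.12*6.7 + 0.27*(-2.9)
= 11.31 + 0.804 + -0.783
= 11.331


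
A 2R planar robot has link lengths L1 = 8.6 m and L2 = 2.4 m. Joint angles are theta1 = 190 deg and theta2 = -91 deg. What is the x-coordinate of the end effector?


Convert angles to radians: theta1 = 3.3161, theta2 = -1.5882
x = L1*cos(theta1) + L2*cos(theta1+theta2)
x = -8.4693 + -0.3754
x = -8.8448
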